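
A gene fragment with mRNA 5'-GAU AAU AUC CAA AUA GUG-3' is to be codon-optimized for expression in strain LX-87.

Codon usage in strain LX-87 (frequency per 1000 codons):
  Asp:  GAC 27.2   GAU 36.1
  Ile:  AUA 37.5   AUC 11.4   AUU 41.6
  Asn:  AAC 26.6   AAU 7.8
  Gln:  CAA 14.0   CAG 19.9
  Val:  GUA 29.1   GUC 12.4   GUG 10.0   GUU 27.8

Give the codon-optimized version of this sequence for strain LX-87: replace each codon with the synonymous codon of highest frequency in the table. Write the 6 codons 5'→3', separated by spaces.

GAU AAC AUU CAG AUU GUA

Codon 1 (Asp): best is GAU at 36.1.
Codon 2 (Asn): best is AAC at 26.6.
Codon 3 (Ile): best is AUU at 41.6.
Codon 4 (Gln): best is CAG at 19.9.
Codon 5 (Ile): best is AUU at 41.6.
Codon 6 (Val): best is GUA at 29.1.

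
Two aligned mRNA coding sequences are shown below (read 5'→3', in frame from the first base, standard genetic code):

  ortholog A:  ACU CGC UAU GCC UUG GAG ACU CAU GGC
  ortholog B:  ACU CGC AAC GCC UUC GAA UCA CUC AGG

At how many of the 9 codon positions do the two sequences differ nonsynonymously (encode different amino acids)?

5

Codon 1: ACU Thr / ACU Thr — identical.
Codon 2: CGC Arg / CGC Arg — identical.
Codon 3: UAU Tyr / AAC Asn — nonsynonymous.
Codon 4: GCC Ala / GCC Ala — identical.
Codon 5: UUG Leu / UUC Phe — nonsynonymous.
Codon 6: GAG Glu / GAA Glu — synonymous.
Codon 7: ACU Thr / UCA Ser — nonsynonymous.
Codon 8: CAU His / CUC Leu — nonsynonymous.
Codon 9: GGC Gly / AGG Arg — nonsynonymous.
Nonsynonymous differences: 5.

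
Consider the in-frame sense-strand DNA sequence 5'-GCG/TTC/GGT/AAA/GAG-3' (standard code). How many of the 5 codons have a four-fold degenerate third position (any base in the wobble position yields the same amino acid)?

Codon 1 GCG (Ala): third position 4-fold.
Codon 2 TTC (Phe): third position 2-fold.
Codon 3 GGT (Gly): third position 4-fold.
Codon 4 AAA (Lys): third position 2-fold.
Codon 5 GAG (Glu): third position 2-fold.
Four-fold degenerate third positions: 2.

2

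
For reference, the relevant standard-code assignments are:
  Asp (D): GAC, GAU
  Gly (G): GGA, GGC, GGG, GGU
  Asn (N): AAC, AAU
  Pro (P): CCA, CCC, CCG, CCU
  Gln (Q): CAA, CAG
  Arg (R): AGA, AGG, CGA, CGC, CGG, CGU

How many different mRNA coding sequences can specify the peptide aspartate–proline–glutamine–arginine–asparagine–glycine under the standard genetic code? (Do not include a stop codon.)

Asp: 2 codons.
Pro: 4 codons.
Gln: 2 codons.
Arg: 6 codons.
Asn: 2 codons.
Gly: 4 codons.
2 × 4 × 2 × 6 × 2 × 4 = 768.

768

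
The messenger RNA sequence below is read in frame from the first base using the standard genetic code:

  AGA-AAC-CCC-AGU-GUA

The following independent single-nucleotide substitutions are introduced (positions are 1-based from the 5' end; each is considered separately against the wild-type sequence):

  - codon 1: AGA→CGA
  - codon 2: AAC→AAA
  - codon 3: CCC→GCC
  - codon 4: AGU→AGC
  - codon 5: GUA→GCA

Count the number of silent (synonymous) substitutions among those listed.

Codon 1: AGA (Arg) → CGA (Arg) — synonymous.
Codon 2: AAC (Asn) → AAA (Lys) — missense.
Codon 3: CCC (Pro) → GCC (Ala) — missense.
Codon 4: AGU (Ser) → AGC (Ser) — synonymous.
Codon 5: GUA (Val) → GCA (Ala) — missense.
Synonymous: 2 of 5.

2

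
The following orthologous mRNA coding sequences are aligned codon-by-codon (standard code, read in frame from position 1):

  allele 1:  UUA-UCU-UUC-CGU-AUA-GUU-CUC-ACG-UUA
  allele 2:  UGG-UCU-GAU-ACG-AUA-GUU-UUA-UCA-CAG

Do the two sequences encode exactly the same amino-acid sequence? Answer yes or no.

no

Codon 1: UUA Leu / UGG Trp — nonsynonymous.
Codon 2: UCU Ser / UCU Ser — identical.
Codon 3: UUC Phe / GAU Asp — nonsynonymous.
Codon 4: CGU Arg / ACG Thr — nonsynonymous.
Codon 5: AUA Ile / AUA Ile — identical.
Codon 6: GUU Val / GUU Val — identical.
Codon 7: CUC Leu / UUA Leu — synonymous.
Codon 8: ACG Thr / UCA Ser — nonsynonymous.
Codon 9: UUA Leu / CAG Gln — nonsynonymous.
Nonsynonymous differences: 5 → different protein.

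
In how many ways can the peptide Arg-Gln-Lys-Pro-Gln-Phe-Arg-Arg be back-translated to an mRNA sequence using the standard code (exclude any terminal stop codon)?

Arg: 6 codons.
Gln: 2 codons.
Lys: 2 codons.
Pro: 4 codons.
Gln: 2 codons.
Phe: 2 codons.
Arg: 6 codons.
Arg: 6 codons.
6 × 2 × 2 × 4 × 2 × 2 × 6 × 6 = 13824.

13824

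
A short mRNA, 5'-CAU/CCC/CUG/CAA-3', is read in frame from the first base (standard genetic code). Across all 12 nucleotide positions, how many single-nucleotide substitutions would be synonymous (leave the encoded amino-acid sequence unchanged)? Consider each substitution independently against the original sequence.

9

Codon 1 (CAU, His): 1 synonymous substitution.
Codon 2 (CCC, Pro): 3 synonymous substitutions.
Codon 3 (CUG, Leu): 4 synonymous substitutions.
Codon 4 (CAA, Gln): 1 synonymous substitution.
Total: 1 + 3 + 4 + 1 = 9.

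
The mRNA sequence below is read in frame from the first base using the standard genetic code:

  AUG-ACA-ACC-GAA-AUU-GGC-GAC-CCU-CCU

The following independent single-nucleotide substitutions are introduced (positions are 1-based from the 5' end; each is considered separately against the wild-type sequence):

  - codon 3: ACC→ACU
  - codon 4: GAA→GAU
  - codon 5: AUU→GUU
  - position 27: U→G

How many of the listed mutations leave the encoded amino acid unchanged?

2

Codon 3: ACC (Thr) → ACU (Thr) — synonymous.
Codon 4: GAA (Glu) → GAU (Asp) — missense.
Codon 5: AUU (Ile) → GUU (Val) — missense.
Codon 9: CCU (Pro) → CCG (Pro) — synonymous.
Synonymous: 2 of 4.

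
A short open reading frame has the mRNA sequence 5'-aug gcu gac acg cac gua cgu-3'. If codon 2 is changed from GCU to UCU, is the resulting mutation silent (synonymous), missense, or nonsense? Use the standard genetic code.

Position 4 falls in codon 2: GCU → Ala.
After the substitution the codon is UCU → Ser.
Ala ≠ Ser, so this is a missense mutation.

missense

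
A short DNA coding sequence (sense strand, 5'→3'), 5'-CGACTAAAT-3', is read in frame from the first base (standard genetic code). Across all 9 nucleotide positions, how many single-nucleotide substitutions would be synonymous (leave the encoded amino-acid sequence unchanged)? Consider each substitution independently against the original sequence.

Codon 1 (CGA, Arg): 4 synonymous substitutions.
Codon 2 (CTA, Leu): 4 synonymous substitutions.
Codon 3 (AAT, Asn): 1 synonymous substitution.
Total: 4 + 4 + 1 = 9.

9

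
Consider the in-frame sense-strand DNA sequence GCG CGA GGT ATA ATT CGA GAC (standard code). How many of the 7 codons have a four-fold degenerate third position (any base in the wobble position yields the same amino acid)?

Codon 1 GCG (Ala): third position 4-fold.
Codon 2 CGA (Arg): third position 4-fold.
Codon 3 GGT (Gly): third position 4-fold.
Codon 4 ATA (Ile): third position 3-fold.
Codon 5 ATT (Ile): third position 3-fold.
Codon 6 CGA (Arg): third position 4-fold.
Codon 7 GAC (Asp): third position 2-fold.
Four-fold degenerate third positions: 4.

4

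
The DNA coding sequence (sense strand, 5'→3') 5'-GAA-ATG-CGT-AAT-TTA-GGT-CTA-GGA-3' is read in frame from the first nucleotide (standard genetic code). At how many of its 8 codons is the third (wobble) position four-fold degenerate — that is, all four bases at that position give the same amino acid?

4

Codon 1 GAA (Glu): third position 2-fold.
Codon 2 ATG (Met): third position 1-fold.
Codon 3 CGT (Arg): third position 4-fold.
Codon 4 AAT (Asn): third position 2-fold.
Codon 5 TTA (Leu): third position 2-fold.
Codon 6 GGT (Gly): third position 4-fold.
Codon 7 CTA (Leu): third position 4-fold.
Codon 8 GGA (Gly): third position 4-fold.
Four-fold degenerate third positions: 4.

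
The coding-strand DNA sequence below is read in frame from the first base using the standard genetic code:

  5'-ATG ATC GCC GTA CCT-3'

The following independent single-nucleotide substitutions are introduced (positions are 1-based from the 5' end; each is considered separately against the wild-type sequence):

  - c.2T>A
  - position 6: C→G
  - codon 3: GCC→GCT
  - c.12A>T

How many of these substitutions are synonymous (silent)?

Codon 1: ATG (Met) → AAG (Lys) — missense.
Codon 2: ATC (Ile) → ATG (Met) — missense.
Codon 3: GCC (Ala) → GCT (Ala) — synonymous.
Codon 4: GTA (Val) → GTT (Val) — synonymous.
Synonymous: 2 of 4.

2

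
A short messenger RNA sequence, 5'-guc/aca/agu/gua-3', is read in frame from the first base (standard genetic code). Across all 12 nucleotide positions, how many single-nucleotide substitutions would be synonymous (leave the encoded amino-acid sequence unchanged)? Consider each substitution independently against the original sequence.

10

Codon 1 (GUC, Val): 3 synonymous substitutions.
Codon 2 (ACA, Thr): 3 synonymous substitutions.
Codon 3 (AGU, Ser): 1 synonymous substitution.
Codon 4 (GUA, Val): 3 synonymous substitutions.
Total: 3 + 3 + 1 + 3 = 10.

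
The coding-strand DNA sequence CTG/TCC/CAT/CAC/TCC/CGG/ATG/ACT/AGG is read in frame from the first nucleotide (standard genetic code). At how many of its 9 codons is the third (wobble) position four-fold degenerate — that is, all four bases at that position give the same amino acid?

5

Codon 1 CTG (Leu): third position 4-fold.
Codon 2 TCC (Ser): third position 4-fold.
Codon 3 CAT (His): third position 2-fold.
Codon 4 CAC (His): third position 2-fold.
Codon 5 TCC (Ser): third position 4-fold.
Codon 6 CGG (Arg): third position 4-fold.
Codon 7 ATG (Met): third position 1-fold.
Codon 8 ACT (Thr): third position 4-fold.
Codon 9 AGG (Arg): third position 2-fold.
Four-fold degenerate third positions: 5.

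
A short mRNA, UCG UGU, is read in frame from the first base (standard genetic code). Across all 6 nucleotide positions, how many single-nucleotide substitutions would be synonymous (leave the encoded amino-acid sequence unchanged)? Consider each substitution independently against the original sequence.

Codon 1 (UCG, Ser): 3 synonymous substitutions.
Codon 2 (UGU, Cys): 1 synonymous substitution.
Total: 3 + 1 = 4.

4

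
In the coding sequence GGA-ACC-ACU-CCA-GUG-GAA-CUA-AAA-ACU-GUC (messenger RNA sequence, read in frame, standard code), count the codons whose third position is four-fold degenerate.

8

Codon 1 GGA (Gly): third position 4-fold.
Codon 2 ACC (Thr): third position 4-fold.
Codon 3 ACU (Thr): third position 4-fold.
Codon 4 CCA (Pro): third position 4-fold.
Codon 5 GUG (Val): third position 4-fold.
Codon 6 GAA (Glu): third position 2-fold.
Codon 7 CUA (Leu): third position 4-fold.
Codon 8 AAA (Lys): third position 2-fold.
Codon 9 ACU (Thr): third position 4-fold.
Codon 10 GUC (Val): third position 4-fold.
Four-fold degenerate third positions: 8.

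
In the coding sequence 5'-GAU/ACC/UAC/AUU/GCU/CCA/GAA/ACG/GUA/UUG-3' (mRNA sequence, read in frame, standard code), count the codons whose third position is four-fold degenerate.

Codon 1 GAU (Asp): third position 2-fold.
Codon 2 ACC (Thr): third position 4-fold.
Codon 3 UAC (Tyr): third position 2-fold.
Codon 4 AUU (Ile): third position 3-fold.
Codon 5 GCU (Ala): third position 4-fold.
Codon 6 CCA (Pro): third position 4-fold.
Codon 7 GAA (Glu): third position 2-fold.
Codon 8 ACG (Thr): third position 4-fold.
Codon 9 GUA (Val): third position 4-fold.
Codon 10 UUG (Leu): third position 2-fold.
Four-fold degenerate third positions: 5.

5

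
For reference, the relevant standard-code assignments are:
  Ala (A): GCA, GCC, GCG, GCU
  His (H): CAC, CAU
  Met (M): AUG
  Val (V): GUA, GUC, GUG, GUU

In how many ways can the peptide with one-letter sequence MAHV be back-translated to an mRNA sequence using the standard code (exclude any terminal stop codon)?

Met: 1 codon.
Ala: 4 codons.
His: 2 codons.
Val: 4 codons.
1 × 4 × 2 × 4 = 32.

32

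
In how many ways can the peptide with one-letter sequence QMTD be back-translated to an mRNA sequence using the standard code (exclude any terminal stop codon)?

Gln: 2 codons.
Met: 1 codon.
Thr: 4 codons.
Asp: 2 codons.
2 × 1 × 4 × 2 = 16.

16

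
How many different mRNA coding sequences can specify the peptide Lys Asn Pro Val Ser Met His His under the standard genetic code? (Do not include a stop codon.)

Lys: 2 codons.
Asn: 2 codons.
Pro: 4 codons.
Val: 4 codons.
Ser: 6 codons.
Met: 1 codon.
His: 2 codons.
His: 2 codons.
2 × 2 × 4 × 4 × 6 × 1 × 2 × 2 = 1536.

1536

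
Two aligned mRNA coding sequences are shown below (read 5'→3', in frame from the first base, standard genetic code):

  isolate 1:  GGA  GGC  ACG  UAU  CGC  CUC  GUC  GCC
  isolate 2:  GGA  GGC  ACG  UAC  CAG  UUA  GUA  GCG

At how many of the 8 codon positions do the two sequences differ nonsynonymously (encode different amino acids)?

1

Codon 1: GGA Gly / GGA Gly — identical.
Codon 2: GGC Gly / GGC Gly — identical.
Codon 3: ACG Thr / ACG Thr — identical.
Codon 4: UAU Tyr / UAC Tyr — synonymous.
Codon 5: CGC Arg / CAG Gln — nonsynonymous.
Codon 6: CUC Leu / UUA Leu — synonymous.
Codon 7: GUC Val / GUA Val — synonymous.
Codon 8: GCC Ala / GCG Ala — synonymous.
Nonsynonymous differences: 1.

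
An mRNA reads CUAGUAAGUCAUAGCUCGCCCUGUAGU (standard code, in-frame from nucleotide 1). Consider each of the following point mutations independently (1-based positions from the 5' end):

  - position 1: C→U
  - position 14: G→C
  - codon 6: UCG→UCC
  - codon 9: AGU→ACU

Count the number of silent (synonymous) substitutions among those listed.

Codon 1: CUA (Leu) → UUA (Leu) — synonymous.
Codon 5: AGC (Ser) → ACC (Thr) — missense.
Codon 6: UCG (Ser) → UCC (Ser) — synonymous.
Codon 9: AGU (Ser) → ACU (Thr) — missense.
Synonymous: 2 of 4.

2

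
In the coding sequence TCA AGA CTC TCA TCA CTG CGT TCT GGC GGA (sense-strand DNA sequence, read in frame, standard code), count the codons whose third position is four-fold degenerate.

Codon 1 TCA (Ser): third position 4-fold.
Codon 2 AGA (Arg): third position 2-fold.
Codon 3 CTC (Leu): third position 4-fold.
Codon 4 TCA (Ser): third position 4-fold.
Codon 5 TCA (Ser): third position 4-fold.
Codon 6 CTG (Leu): third position 4-fold.
Codon 7 CGT (Arg): third position 4-fold.
Codon 8 TCT (Ser): third position 4-fold.
Codon 9 GGC (Gly): third position 4-fold.
Codon 10 GGA (Gly): third position 4-fold.
Four-fold degenerate third positions: 9.

9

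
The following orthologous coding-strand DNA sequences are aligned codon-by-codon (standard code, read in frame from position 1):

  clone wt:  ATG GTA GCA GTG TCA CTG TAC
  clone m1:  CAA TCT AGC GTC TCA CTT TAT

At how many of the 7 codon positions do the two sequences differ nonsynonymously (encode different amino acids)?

Codon 1: ATG Met / CAA Gln — nonsynonymous.
Codon 2: GTA Val / TCT Ser — nonsynonymous.
Codon 3: GCA Ala / AGC Ser — nonsynonymous.
Codon 4: GTG Val / GTC Val — synonymous.
Codon 5: TCA Ser / TCA Ser — identical.
Codon 6: CTG Leu / CTT Leu — synonymous.
Codon 7: TAC Tyr / TAT Tyr — synonymous.
Nonsynonymous differences: 3.

3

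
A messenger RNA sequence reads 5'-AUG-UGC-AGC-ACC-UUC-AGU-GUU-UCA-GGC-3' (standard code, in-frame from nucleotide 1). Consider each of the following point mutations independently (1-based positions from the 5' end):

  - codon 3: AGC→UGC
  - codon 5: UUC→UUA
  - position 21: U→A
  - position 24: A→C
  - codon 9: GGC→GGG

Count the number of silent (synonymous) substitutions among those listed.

Codon 3: AGC (Ser) → UGC (Cys) — missense.
Codon 5: UUC (Phe) → UUA (Leu) — missense.
Codon 7: GUU (Val) → GUA (Val) — synonymous.
Codon 8: UCA (Ser) → UCC (Ser) — synonymous.
Codon 9: GGC (Gly) → GGG (Gly) — synonymous.
Synonymous: 3 of 5.

3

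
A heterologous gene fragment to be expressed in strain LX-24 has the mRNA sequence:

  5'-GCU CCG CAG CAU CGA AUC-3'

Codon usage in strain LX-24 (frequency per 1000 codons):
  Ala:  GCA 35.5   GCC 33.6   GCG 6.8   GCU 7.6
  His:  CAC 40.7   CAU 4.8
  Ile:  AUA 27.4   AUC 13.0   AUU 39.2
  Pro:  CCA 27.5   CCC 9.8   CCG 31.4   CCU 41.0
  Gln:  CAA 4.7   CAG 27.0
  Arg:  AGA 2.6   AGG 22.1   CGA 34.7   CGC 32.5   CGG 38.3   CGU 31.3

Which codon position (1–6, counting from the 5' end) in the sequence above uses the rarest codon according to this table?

Codon 1 GCU (Ala): 7.6 per 1000.
Codon 2 CCG (Pro): 31.4 per 1000.
Codon 3 CAG (Gln): 27.0 per 1000.
Codon 4 CAU (His): 4.8 per 1000.
Codon 5 CGA (Arg): 34.7 per 1000.
Codon 6 AUC (Ile): 13.0 per 1000.
Lowest frequency is 4.8 at codon 4.

4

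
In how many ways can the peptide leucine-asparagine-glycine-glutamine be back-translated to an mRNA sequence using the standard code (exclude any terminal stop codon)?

96

Leu: 6 codons.
Asn: 2 codons.
Gly: 4 codons.
Gln: 2 codons.
6 × 2 × 4 × 2 = 96.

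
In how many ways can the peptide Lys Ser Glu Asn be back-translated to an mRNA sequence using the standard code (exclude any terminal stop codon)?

48

Lys: 2 codons.
Ser: 6 codons.
Glu: 2 codons.
Asn: 2 codons.
2 × 6 × 2 × 2 = 48.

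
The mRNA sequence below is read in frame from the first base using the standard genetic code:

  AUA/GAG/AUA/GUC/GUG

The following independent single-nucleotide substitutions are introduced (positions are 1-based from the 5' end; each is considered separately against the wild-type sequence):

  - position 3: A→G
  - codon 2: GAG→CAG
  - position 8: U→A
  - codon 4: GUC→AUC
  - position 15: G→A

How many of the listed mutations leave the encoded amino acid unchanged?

1

Codon 1: AUA (Ile) → AUG (Met) — missense.
Codon 2: GAG (Glu) → CAG (Gln) — missense.
Codon 3: AUA (Ile) → AAA (Lys) — missense.
Codon 4: GUC (Val) → AUC (Ile) — missense.
Codon 5: GUG (Val) → GUA (Val) — synonymous.
Synonymous: 1 of 5.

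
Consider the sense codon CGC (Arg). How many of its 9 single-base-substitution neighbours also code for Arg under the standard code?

3

Position 1: none → 0 synonymous.
Position 2: none → 0 synonymous.
Position 3: CGU, CGA, CGG → 3 synonymous.
Total: 0 + 0 + 3 = 3.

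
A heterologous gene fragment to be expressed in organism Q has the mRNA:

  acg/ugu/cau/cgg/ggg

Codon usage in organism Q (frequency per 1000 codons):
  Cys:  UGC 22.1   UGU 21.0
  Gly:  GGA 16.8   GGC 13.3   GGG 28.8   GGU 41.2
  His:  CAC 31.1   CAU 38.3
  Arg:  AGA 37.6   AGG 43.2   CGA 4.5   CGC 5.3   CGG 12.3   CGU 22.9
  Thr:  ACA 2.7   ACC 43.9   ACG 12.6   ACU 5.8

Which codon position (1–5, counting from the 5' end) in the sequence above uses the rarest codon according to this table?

4

Codon 1 ACG (Thr): 12.6 per 1000.
Codon 2 UGU (Cys): 21.0 per 1000.
Codon 3 CAU (His): 38.3 per 1000.
Codon 4 CGG (Arg): 12.3 per 1000.
Codon 5 GGG (Gly): 28.8 per 1000.
Lowest frequency is 12.3 at codon 4.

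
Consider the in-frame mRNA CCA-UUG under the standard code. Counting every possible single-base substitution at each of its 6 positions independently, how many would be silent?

5

Codon 1 (CCA, Pro): 3 synonymous substitutions.
Codon 2 (UUG, Leu): 2 synonymous substitutions.
Total: 3 + 2 = 5.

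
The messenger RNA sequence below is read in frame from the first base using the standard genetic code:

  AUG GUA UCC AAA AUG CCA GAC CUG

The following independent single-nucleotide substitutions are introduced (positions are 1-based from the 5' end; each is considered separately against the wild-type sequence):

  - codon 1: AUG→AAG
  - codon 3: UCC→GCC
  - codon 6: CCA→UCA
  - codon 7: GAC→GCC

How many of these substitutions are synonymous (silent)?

Codon 1: AUG (Met) → AAG (Lys) — missense.
Codon 3: UCC (Ser) → GCC (Ala) — missense.
Codon 6: CCA (Pro) → UCA (Ser) — missense.
Codon 7: GAC (Asp) → GCC (Ala) — missense.
Synonymous: 0 of 4.

0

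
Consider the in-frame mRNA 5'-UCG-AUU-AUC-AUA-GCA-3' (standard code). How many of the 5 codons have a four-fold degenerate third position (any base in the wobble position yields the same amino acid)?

2

Codon 1 UCG (Ser): third position 4-fold.
Codon 2 AUU (Ile): third position 3-fold.
Codon 3 AUC (Ile): third position 3-fold.
Codon 4 AUA (Ile): third position 3-fold.
Codon 5 GCA (Ala): third position 4-fold.
Four-fold degenerate third positions: 2.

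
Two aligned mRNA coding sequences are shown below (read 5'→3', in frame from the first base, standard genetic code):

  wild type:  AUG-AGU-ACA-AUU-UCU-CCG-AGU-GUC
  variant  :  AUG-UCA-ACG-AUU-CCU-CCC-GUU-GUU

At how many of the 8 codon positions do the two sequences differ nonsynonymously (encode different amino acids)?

2

Codon 1: AUG Met / AUG Met — identical.
Codon 2: AGU Ser / UCA Ser — synonymous.
Codon 3: ACA Thr / ACG Thr — synonymous.
Codon 4: AUU Ile / AUU Ile — identical.
Codon 5: UCU Ser / CCU Pro — nonsynonymous.
Codon 6: CCG Pro / CCC Pro — synonymous.
Codon 7: AGU Ser / GUU Val — nonsynonymous.
Codon 8: GUC Val / GUU Val — synonymous.
Nonsynonymous differences: 2.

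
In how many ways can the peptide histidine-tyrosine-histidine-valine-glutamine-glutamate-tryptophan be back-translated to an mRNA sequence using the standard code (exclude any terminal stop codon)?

His: 2 codons.
Tyr: 2 codons.
His: 2 codons.
Val: 4 codons.
Gln: 2 codons.
Glu: 2 codons.
Trp: 1 codon.
2 × 2 × 2 × 4 × 2 × 2 × 1 = 128.

128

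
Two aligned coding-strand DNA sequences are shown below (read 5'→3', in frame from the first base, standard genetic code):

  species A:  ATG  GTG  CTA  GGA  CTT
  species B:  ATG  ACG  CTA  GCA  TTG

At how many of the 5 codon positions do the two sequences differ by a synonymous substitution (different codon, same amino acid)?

1

Codon 1: ATG Met / ATG Met — identical.
Codon 2: GTG Val / ACG Thr — nonsynonymous.
Codon 3: CTA Leu / CTA Leu — identical.
Codon 4: GGA Gly / GCA Ala — nonsynonymous.
Codon 5: CTT Leu / TTG Leu — synonymous.
Synonymous differences: 1.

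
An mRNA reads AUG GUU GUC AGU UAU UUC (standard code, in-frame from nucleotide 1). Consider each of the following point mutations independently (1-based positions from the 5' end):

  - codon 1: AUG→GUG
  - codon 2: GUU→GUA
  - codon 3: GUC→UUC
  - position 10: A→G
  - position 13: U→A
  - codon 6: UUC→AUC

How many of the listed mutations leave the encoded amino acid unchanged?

1

Codon 1: AUG (Met) → GUG (Val) — missense.
Codon 2: GUU (Val) → GUA (Val) — synonymous.
Codon 3: GUC (Val) → UUC (Phe) — missense.
Codon 4: AGU (Ser) → GGU (Gly) — missense.
Codon 5: UAU (Tyr) → AAU (Asn) — missense.
Codon 6: UUC (Phe) → AUC (Ile) — missense.
Synonymous: 1 of 6.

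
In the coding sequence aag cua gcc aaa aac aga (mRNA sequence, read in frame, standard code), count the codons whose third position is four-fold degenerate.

2

Codon 1 AAG (Lys): third position 2-fold.
Codon 2 CUA (Leu): third position 4-fold.
Codon 3 GCC (Ala): third position 4-fold.
Codon 4 AAA (Lys): third position 2-fold.
Codon 5 AAC (Asn): third position 2-fold.
Codon 6 AGA (Arg): third position 2-fold.
Four-fold degenerate third positions: 2.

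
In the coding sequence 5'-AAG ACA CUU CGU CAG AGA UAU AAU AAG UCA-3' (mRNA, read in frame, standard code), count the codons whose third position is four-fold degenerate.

4

Codon 1 AAG (Lys): third position 2-fold.
Codon 2 ACA (Thr): third position 4-fold.
Codon 3 CUU (Leu): third position 4-fold.
Codon 4 CGU (Arg): third position 4-fold.
Codon 5 CAG (Gln): third position 2-fold.
Codon 6 AGA (Arg): third position 2-fold.
Codon 7 UAU (Tyr): third position 2-fold.
Codon 8 AAU (Asn): third position 2-fold.
Codon 9 AAG (Lys): third position 2-fold.
Codon 10 UCA (Ser): third position 4-fold.
Four-fold degenerate third positions: 4.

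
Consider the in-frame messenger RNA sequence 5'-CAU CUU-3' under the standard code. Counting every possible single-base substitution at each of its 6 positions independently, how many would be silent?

Codon 1 (CAU, His): 1 synonymous substitution.
Codon 2 (CUU, Leu): 3 synonymous substitutions.
Total: 1 + 3 = 4.

4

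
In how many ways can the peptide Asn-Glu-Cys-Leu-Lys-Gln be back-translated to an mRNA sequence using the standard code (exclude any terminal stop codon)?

192

Asn: 2 codons.
Glu: 2 codons.
Cys: 2 codons.
Leu: 6 codons.
Lys: 2 codons.
Gln: 2 codons.
2 × 2 × 2 × 6 × 2 × 2 = 192.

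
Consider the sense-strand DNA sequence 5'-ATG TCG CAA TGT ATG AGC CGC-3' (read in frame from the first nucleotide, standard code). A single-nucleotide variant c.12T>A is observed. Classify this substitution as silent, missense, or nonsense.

nonsense

Position 12 falls in codon 4: TGT → Cys.
After the substitution the codon is TGA → Stop.
The new codon is a stop codon, so this is a nonsense mutation.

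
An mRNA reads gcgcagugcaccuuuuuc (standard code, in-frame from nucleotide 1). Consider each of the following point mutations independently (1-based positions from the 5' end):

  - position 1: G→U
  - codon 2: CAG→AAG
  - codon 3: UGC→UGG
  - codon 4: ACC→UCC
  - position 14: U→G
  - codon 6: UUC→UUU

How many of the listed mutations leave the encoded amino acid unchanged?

Codon 1: GCG (Ala) → UCG (Ser) — missense.
Codon 2: CAG (Gln) → AAG (Lys) — missense.
Codon 3: UGC (Cys) → UGG (Trp) — missense.
Codon 4: ACC (Thr) → UCC (Ser) — missense.
Codon 5: UUU (Phe) → UGU (Cys) — missense.
Codon 6: UUC (Phe) → UUU (Phe) — synonymous.
Synonymous: 1 of 6.

1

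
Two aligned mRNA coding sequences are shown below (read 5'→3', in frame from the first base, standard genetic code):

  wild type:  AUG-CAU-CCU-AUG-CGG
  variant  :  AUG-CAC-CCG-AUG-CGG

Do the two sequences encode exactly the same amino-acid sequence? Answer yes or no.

yes

Codon 1: AUG Met / AUG Met — identical.
Codon 2: CAU His / CAC His — synonymous.
Codon 3: CCU Pro / CCG Pro — synonymous.
Codon 4: AUG Met / AUG Met — identical.
Codon 5: CGG Arg / CGG Arg — identical.
Nonsynonymous differences: 0 → same protein.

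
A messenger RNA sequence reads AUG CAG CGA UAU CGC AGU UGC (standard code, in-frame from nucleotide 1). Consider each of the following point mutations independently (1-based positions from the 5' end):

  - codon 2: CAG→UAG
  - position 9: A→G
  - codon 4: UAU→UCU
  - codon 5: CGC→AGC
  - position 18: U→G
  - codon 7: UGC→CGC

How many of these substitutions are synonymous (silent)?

1

Codon 2: CAG (Gln) → UAG (Stop) — nonsense.
Codon 3: CGA (Arg) → CGG (Arg) — synonymous.
Codon 4: UAU (Tyr) → UCU (Ser) — missense.
Codon 5: CGC (Arg) → AGC (Ser) — missense.
Codon 6: AGU (Ser) → AGG (Arg) — missense.
Codon 7: UGC (Cys) → CGC (Arg) — missense.
Synonymous: 1 of 6.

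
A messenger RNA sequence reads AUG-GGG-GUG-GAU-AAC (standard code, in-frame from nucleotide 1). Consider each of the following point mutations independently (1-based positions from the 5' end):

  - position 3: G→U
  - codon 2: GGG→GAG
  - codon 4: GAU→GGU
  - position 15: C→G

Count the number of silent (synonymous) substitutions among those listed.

Codon 1: AUG (Met) → AUU (Ile) — missense.
Codon 2: GGG (Gly) → GAG (Glu) — missense.
Codon 4: GAU (Asp) → GGU (Gly) — missense.
Codon 5: AAC (Asn) → AAG (Lys) — missense.
Synonymous: 0 of 4.

0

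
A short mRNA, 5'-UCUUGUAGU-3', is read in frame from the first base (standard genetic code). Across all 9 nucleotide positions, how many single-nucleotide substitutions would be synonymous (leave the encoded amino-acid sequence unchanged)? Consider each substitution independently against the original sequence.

Codon 1 (UCU, Ser): 3 synonymous substitutions.
Codon 2 (UGU, Cys): 1 synonymous substitution.
Codon 3 (AGU, Ser): 1 synonymous substitution.
Total: 3 + 1 + 1 = 5.

5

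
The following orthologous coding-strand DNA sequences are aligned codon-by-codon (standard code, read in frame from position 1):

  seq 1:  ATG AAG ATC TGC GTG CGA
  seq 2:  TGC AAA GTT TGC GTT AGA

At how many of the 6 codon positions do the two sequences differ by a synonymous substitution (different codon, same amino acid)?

Codon 1: ATG Met / TGC Cys — nonsynonymous.
Codon 2: AAG Lys / AAA Lys — synonymous.
Codon 3: ATC Ile / GTT Val — nonsynonymous.
Codon 4: TGC Cys / TGC Cys — identical.
Codon 5: GTG Val / GTT Val — synonymous.
Codon 6: CGA Arg / AGA Arg — synonymous.
Synonymous differences: 3.

3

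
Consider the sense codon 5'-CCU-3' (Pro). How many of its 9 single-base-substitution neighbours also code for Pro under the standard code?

3

Position 1: none → 0 synonymous.
Position 2: none → 0 synonymous.
Position 3: CCC, CCA, CCG → 3 synonymous.
Total: 0 + 0 + 3 = 3.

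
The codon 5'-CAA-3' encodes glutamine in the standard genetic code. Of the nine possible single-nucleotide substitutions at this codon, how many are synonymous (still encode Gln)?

1

Position 1: none → 0 synonymous.
Position 2: none → 0 synonymous.
Position 3: CAG → 1 synonymous.
Total: 0 + 0 + 1 = 1.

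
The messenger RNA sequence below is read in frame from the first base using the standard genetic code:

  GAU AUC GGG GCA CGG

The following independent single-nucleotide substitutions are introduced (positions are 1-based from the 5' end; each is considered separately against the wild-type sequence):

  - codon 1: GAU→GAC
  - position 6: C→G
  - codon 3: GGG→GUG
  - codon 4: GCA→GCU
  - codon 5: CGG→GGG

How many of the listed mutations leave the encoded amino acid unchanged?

Codon 1: GAU (Asp) → GAC (Asp) — synonymous.
Codon 2: AUC (Ile) → AUG (Met) — missense.
Codon 3: GGG (Gly) → GUG (Val) — missense.
Codon 4: GCA (Ala) → GCU (Ala) — synonymous.
Codon 5: CGG (Arg) → GGG (Gly) — missense.
Synonymous: 2 of 5.

2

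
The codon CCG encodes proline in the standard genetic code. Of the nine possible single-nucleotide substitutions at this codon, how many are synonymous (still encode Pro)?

3

Position 1: none → 0 synonymous.
Position 2: none → 0 synonymous.
Position 3: CCU, CCC, CCA → 3 synonymous.
Total: 0 + 0 + 3 = 3.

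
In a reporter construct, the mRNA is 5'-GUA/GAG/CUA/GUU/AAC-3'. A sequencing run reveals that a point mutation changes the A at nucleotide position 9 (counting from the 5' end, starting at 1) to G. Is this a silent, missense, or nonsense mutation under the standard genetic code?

Position 9 falls in codon 3: CUA → Leu.
After the substitution the codon is CUG → Leu.
Both encode Leu, so the change is synonymous.

silent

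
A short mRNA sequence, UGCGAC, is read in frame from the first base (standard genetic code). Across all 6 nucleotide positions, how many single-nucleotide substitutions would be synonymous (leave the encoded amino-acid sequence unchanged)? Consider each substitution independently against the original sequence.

2

Codon 1 (UGC, Cys): 1 synonymous substitution.
Codon 2 (GAC, Asp): 1 synonymous substitution.
Total: 1 + 1 = 2.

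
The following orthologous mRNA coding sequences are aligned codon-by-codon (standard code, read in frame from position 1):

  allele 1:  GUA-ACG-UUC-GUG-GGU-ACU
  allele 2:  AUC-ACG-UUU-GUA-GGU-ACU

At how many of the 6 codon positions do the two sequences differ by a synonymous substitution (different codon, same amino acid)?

2

Codon 1: GUA Val / AUC Ile — nonsynonymous.
Codon 2: ACG Thr / ACG Thr — identical.
Codon 3: UUC Phe / UUU Phe — synonymous.
Codon 4: GUG Val / GUA Val — synonymous.
Codon 5: GGU Gly / GGU Gly — identical.
Codon 6: ACU Thr / ACU Thr — identical.
Synonymous differences: 2.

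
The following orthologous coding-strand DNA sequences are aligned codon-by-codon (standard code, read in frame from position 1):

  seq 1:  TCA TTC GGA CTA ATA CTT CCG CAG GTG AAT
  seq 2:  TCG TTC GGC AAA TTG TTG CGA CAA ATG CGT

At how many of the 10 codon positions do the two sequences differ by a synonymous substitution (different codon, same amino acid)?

4

Codon 1: TCA Ser / TCG Ser — synonymous.
Codon 2: TTC Phe / TTC Phe — identical.
Codon 3: GGA Gly / GGC Gly — synonymous.
Codon 4: CTA Leu / AAA Lys — nonsynonymous.
Codon 5: ATA Ile / TTG Leu — nonsynonymous.
Codon 6: CTT Leu / TTG Leu — synonymous.
Codon 7: CCG Pro / CGA Arg — nonsynonymous.
Codon 8: CAG Gln / CAA Gln — synonymous.
Codon 9: GTG Val / ATG Met — nonsynonymous.
Codon 10: AAT Asn / CGT Arg — nonsynonymous.
Synonymous differences: 4.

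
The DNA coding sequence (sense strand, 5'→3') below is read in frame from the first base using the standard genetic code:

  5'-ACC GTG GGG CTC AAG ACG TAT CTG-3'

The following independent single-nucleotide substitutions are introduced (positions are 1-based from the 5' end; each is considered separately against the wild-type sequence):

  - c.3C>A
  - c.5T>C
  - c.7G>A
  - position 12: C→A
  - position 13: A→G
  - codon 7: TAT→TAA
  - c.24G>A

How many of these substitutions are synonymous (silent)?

Codon 1: ACC (Thr) → ACA (Thr) — synonymous.
Codon 2: GTG (Val) → GCG (Ala) — missense.
Codon 3: GGG (Gly) → AGG (Arg) — missense.
Codon 4: CTC (Leu) → CTA (Leu) — synonymous.
Codon 5: AAG (Lys) → GAG (Glu) — missense.
Codon 7: TAT (Tyr) → TAA (Stop) — nonsense.
Codon 8: CTG (Leu) → CTA (Leu) — synonymous.
Synonymous: 3 of 7.

3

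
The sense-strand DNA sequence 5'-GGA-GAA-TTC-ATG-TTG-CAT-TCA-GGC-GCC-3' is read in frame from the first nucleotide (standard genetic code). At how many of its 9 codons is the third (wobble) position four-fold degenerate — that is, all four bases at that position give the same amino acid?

Codon 1 GGA (Gly): third position 4-fold.
Codon 2 GAA (Glu): third position 2-fold.
Codon 3 TTC (Phe): third position 2-fold.
Codon 4 ATG (Met): third position 1-fold.
Codon 5 TTG (Leu): third position 2-fold.
Codon 6 CAT (His): third position 2-fold.
Codon 7 TCA (Ser): third position 4-fold.
Codon 8 GGC (Gly): third position 4-fold.
Codon 9 GCC (Ala): third position 4-fold.
Four-fold degenerate third positions: 4.

4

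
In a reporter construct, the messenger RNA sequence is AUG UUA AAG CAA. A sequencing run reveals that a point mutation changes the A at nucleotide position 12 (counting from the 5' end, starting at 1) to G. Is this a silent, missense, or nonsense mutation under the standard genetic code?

silent

Position 12 falls in codon 4: CAA → Gln.
After the substitution the codon is CAG → Gln.
Both encode Gln, so the change is synonymous.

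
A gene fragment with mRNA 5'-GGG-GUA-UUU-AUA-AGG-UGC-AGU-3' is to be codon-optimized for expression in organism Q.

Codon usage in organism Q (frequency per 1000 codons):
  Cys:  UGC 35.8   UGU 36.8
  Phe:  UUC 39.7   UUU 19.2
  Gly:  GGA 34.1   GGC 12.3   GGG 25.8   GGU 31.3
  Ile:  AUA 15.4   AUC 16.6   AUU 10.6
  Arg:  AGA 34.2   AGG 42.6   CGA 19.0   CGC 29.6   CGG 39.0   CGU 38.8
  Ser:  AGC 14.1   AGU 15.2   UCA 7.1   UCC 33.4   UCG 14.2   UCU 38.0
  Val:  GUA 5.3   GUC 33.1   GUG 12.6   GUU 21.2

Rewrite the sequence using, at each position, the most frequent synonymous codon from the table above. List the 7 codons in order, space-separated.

Codon 1 (Gly): best is GGA at 34.1.
Codon 2 (Val): best is GUC at 33.1.
Codon 3 (Phe): best is UUC at 39.7.
Codon 4 (Ile): best is AUC at 16.6.
Codon 5 (Arg): best is AGG at 42.6.
Codon 6 (Cys): best is UGU at 36.8.
Codon 7 (Ser): best is UCU at 38.0.

GGA GUC UUC AUC AGG UGU UCU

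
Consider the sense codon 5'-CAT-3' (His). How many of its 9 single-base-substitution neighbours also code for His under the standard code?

Position 1: none → 0 synonymous.
Position 2: none → 0 synonymous.
Position 3: CAC → 1 synonymous.
Total: 0 + 0 + 1 = 1.

1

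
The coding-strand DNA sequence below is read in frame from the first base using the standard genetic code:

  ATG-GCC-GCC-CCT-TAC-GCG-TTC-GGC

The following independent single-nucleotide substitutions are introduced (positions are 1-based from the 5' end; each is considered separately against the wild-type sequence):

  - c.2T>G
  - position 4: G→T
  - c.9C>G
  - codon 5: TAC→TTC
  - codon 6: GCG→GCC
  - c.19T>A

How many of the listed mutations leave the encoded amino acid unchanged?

Codon 1: ATG (Met) → AGG (Arg) — missense.
Codon 2: GCC (Ala) → TCC (Ser) — missense.
Codon 3: GCC (Ala) → GCG (Ala) — synonymous.
Codon 5: TAC (Tyr) → TTC (Phe) — missense.
Codon 6: GCG (Ala) → GCC (Ala) — synonymous.
Codon 7: TTC (Phe) → ATC (Ile) — missense.
Synonymous: 2 of 6.

2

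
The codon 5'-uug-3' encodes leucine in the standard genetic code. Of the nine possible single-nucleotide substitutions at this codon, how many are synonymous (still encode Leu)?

Position 1: CUG → 1 synonymous.
Position 2: none → 0 synonymous.
Position 3: UUA → 1 synonymous.
Total: 1 + 0 + 1 = 2.

2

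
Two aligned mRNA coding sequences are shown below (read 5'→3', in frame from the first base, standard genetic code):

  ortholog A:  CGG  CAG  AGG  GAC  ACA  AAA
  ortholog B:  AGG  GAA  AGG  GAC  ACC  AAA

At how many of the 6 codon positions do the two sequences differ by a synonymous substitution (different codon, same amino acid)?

Codon 1: CGG Arg / AGG Arg — synonymous.
Codon 2: CAG Gln / GAA Glu — nonsynonymous.
Codon 3: AGG Arg / AGG Arg — identical.
Codon 4: GAC Asp / GAC Asp — identical.
Codon 5: ACA Thr / ACC Thr — synonymous.
Codon 6: AAA Lys / AAA Lys — identical.
Synonymous differences: 2.

2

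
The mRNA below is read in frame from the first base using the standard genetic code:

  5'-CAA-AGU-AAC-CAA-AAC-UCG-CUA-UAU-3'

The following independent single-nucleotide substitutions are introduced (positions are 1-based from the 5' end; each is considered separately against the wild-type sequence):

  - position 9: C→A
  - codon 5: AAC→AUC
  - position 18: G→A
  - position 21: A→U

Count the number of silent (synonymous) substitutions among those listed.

Codon 3: AAC (Asn) → AAA (Lys) — missense.
Codon 5: AAC (Asn) → AUC (Ile) — missense.
Codon 6: UCG (Ser) → UCA (Ser) — synonymous.
Codon 7: CUA (Leu) → CUU (Leu) — synonymous.
Synonymous: 2 of 4.

2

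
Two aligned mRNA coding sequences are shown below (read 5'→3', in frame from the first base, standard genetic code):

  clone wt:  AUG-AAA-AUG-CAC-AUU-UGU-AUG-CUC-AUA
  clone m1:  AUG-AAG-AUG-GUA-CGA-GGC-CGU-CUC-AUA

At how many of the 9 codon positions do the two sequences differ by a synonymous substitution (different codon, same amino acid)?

1

Codon 1: AUG Met / AUG Met — identical.
Codon 2: AAA Lys / AAG Lys — synonymous.
Codon 3: AUG Met / AUG Met — identical.
Codon 4: CAC His / GUA Val — nonsynonymous.
Codon 5: AUU Ile / CGA Arg — nonsynonymous.
Codon 6: UGU Cys / GGC Gly — nonsynonymous.
Codon 7: AUG Met / CGU Arg — nonsynonymous.
Codon 8: CUC Leu / CUC Leu — identical.
Codon 9: AUA Ile / AUA Ile — identical.
Synonymous differences: 1.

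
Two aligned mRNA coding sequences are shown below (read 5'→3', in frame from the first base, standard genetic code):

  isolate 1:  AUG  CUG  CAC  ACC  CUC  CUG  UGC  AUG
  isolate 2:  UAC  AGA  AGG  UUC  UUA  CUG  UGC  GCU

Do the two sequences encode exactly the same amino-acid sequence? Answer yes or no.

Codon 1: AUG Met / UAC Tyr — nonsynonymous.
Codon 2: CUG Leu / AGA Arg — nonsynonymous.
Codon 3: CAC His / AGG Arg — nonsynonymous.
Codon 4: ACC Thr / UUC Phe — nonsynonymous.
Codon 5: CUC Leu / UUA Leu — synonymous.
Codon 6: CUG Leu / CUG Leu — identical.
Codon 7: UGC Cys / UGC Cys — identical.
Codon 8: AUG Met / GCU Ala — nonsynonymous.
Nonsynonymous differences: 5 → different protein.

no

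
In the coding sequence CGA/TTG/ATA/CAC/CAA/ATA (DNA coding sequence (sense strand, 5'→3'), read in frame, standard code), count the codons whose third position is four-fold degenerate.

Codon 1 CGA (Arg): third position 4-fold.
Codon 2 TTG (Leu): third position 2-fold.
Codon 3 ATA (Ile): third position 3-fold.
Codon 4 CAC (His): third position 2-fold.
Codon 5 CAA (Gln): third position 2-fold.
Codon 6 ATA (Ile): third position 3-fold.
Four-fold degenerate third positions: 1.

1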